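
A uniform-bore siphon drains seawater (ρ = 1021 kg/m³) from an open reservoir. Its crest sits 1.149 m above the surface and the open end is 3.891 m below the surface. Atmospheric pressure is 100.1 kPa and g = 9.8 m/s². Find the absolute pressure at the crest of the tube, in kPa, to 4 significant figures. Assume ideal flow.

49.67 kPa

The outlet speed comes from Torricelli: v = √(2g·3.891) = 8.733 m/s.
Continuity keeps v the same throughout the tube; from surface to crest, P_atm + 0 = P_top + ½ρv² + ρg·h_top.
P_top = 100100 − ½·1021·8.733² − 1021·9.8·1.149 = 49670 Pa.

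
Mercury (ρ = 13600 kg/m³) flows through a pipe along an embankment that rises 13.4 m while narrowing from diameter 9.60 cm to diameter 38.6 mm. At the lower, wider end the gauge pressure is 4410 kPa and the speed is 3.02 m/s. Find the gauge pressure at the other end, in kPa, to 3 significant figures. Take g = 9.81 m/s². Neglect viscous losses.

P₂ = 311 kPa

Mass conservation (A₁v₁ = A₂v₂) gives v₂ = 3.02 × 72.4/11.7 = 18.7 m/s.
Applying Bernoulli between the two ends and solving for P₂: P₂ = P₁ + ½ρ(v₁² − v₂²) − ρgΔh.
P₂ = 4410000 + ½·13600·(3.02² − 18.7²) − 13600·9.81·(+13.4) = 4410000 + (-2310000) − (1790000) = 311000 Pa.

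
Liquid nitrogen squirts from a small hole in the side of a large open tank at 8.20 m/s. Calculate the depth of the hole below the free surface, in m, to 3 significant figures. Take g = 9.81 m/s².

Inverting v = √(2gh) gives h = v² / 2g.
h = 8.20²/(2·9.81) = 67.2/19.62 = 3.43 m.

3.43 m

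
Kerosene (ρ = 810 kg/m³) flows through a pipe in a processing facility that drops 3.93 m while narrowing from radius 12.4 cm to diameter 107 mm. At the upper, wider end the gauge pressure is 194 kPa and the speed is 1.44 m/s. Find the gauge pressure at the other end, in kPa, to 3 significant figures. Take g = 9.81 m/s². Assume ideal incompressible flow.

Continuity gives A₁v₁ = A₂v₂, so v₂ = (483 cm²)/(89.9 cm²) × 1.44 m/s = 7.74 m/s.
Energy conservation along the streamline gives P₂ = P₁ − ½ρ(v₂² − v₁²) − ρg(h₂ − h₁).
P₂ = 194000 + ½·810·(1.44² − 7.74²) − 810·9.81·(−3.93) = 194000 + (-23400) − (-31200) = 202000 Pa.

P₂ ≈ 202 kPa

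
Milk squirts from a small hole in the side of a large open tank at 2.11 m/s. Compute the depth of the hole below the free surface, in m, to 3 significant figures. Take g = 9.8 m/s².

For a small hole in a large open tank, ½v² = gh, giving h = v²/(2g).
h = 2.11²/(2·9.8) = 4.45/19.60 = 0.227 m.

0.227 m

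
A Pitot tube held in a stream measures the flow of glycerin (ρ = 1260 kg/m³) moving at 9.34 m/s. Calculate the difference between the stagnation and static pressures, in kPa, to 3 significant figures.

55.0 kPa

Bernoulli between the free stream and the stagnation point: ½ρv² = P_stag − P_static.
ΔP = ½·1260·9.34² = 55000 Pa.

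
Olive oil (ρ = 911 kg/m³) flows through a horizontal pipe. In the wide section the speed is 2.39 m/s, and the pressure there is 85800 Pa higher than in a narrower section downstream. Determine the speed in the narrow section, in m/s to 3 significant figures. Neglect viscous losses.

With h₁ = h₂, rearranging Bernoulli gives v₂ = √(v₁² + 2ΔP/ρ).
v₂ = √(2.39² + 2·85800/911) = √(5.71 + 188) = 13.9 m/s.

v₂ = 13.9 m/s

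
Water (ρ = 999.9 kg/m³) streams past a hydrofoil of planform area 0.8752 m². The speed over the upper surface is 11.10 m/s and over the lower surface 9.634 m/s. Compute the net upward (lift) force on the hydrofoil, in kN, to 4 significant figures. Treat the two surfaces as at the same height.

F ≈ 13.30 kN

With equal heights on the two surfaces, Bernoulli gives P_lower − P_upper = ½ρ(v_upper² − v_lower²).
ΔP = ½·999.9·(11.10² − 9.634²) = 15200 Pa.
Lift = ΔP · A = 15200 × 0.8752 = 13300 N.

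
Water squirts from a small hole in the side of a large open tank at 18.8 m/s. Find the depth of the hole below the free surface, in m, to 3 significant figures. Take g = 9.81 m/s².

18.0 m

For a small hole in a large open tank, ½v² = gh, giving h = v²/(2g).
h = 18.8²/(2·9.81) = 353/19.62 = 18.0 m.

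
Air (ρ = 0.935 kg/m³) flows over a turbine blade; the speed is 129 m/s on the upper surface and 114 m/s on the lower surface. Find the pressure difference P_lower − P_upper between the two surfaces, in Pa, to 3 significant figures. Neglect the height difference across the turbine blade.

ΔP = 1700 Pa

With negligible Δh, P + ½ρv² is constant, so P_low − P_up = ½ρ(v_up² − v_low²).
ΔP = ½·0.935·(129² − 114²) = 1700 Pa.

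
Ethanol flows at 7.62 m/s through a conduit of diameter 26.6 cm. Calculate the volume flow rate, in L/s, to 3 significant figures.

Q = A·v = 0.0556 m² × 7.62 m/s = 0.423 m³/s.
Converting: 0.423 m³/s × 1000 = 423 L/s.

Q ≈ 423 L/s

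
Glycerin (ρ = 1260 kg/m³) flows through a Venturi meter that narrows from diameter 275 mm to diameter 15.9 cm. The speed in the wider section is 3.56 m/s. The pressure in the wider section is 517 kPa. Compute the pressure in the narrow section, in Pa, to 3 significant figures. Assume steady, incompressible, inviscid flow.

Continuity gives A₁v₁ = A₂v₂, so v₂ = (594 cm²)/(199 cm²) × 3.56 m/s = 10.6 m/s.
With no height change, Bernoulli's equation is P₁ + ½ρv₁² = P₂ + ½ρv₂².
P₂ = P₁ − ½ρ(v₂² − v₁²) = 517000 − ½·1260·(10.6² − 3.56²) = 517000 − 63500 = 454000 Pa.

P₂ = 454000 Pa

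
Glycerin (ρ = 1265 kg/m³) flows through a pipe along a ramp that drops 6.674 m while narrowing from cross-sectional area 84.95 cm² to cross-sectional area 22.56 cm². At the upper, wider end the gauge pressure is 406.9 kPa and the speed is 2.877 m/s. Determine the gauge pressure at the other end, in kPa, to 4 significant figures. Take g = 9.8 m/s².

P₂ ≈ 420.6 kPa

Mass conservation (A₁v₁ = A₂v₂) gives v₂ = 2.877 × 84.95/22.56 = 10.83 m/s.
Bernoulli: P₁ + ½ρv₁² + ρg h₁ = P₂ + ½ρv₂² + ρg h₂, so P₂ = P₁ + ½ρ(v₁² − v₂²) − ρg(h₂ − h₁).
P₂ = 406900 + ½·1265·(2.877² − 10.83²) − 1265·9.8·(−6.674) = 406900 + (-69000) − (-82740) = 420600 Pa.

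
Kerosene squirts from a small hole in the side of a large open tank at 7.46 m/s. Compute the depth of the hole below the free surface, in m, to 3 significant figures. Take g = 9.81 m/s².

For a small hole in a large open tank, ½v² = gh, giving h = v²/(2g).
h = 7.46²/(2·9.81) = 55.7/19.62 = 2.84 m.

h = 2.84 m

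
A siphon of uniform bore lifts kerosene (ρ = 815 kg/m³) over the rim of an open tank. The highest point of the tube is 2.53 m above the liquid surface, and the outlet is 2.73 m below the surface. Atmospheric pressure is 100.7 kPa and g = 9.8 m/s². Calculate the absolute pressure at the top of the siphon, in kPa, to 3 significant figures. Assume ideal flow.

P_top ≈ 58.7 kPa

The outlet speed comes from Torricelli: v = √(2g·2.73) = 7.31 m/s.
Continuity keeps v the same throughout the tube; from surface to crest, P_atm + 0 = P_top + ½ρv² + ρg·h_top.
P_top = 100700 − ½·815·7.31² − 815·9.8·2.53 = 58700 Pa.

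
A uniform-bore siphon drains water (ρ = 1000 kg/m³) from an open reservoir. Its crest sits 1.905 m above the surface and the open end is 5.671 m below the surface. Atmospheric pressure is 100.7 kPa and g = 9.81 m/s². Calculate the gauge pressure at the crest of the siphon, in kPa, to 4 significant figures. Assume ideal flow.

Bernoulli surface→outlet gives ½v² = g·h_out, so v = √(2·9.81·5.671) = 10.55 m/s.
The bore is uniform, so the speed at the crest is the same v. Bernoulli surface→crest: P_atm = P_top + ½ρv² + ρg·h_top.
P_top = 100700 − ½·1000·10.55² − 1000·9.81·1.905 = 26380 Pa. So P_gauge = P_top − P_atm = -74320 Pa.

P_gauge = -74.32 kPa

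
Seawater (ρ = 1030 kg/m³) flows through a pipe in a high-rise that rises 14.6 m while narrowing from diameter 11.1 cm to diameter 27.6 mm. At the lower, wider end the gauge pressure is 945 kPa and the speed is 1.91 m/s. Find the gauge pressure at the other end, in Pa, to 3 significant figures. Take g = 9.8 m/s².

308000 Pa

Mass conservation (A₁v₁ = A₂v₂) gives v₂ = 1.91 × 96.8/5.98 = 30.9 m/s.
Bernoulli: P₁ + ½ρv₁² + ρg h₁ = P₂ + ½ρv₂² + ρg h₂, so P₂ = P₁ + ½ρ(v₁² − v₂²) − ρg(h₂ − h₁).
P₂ = 945000 + ½·1030·(1.91² − 30.9²) − 1030·9.8·(+14.6) = 945000 + (-490000) − (147000) = 308000 Pa.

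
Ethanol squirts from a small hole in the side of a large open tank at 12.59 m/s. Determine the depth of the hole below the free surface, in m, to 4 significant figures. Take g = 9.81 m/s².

Inverting v = √(2gh) gives h = v² / 2g.
h = 12.59²/(2·9.81) = 158.5/19.62 = 8.079 m.

h ≈ 8.079 m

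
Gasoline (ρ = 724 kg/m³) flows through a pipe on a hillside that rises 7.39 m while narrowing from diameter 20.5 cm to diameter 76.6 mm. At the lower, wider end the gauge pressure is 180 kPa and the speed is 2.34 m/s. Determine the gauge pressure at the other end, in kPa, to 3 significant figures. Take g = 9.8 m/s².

Mass conservation (A₁v₁ = A₂v₂) gives v₂ = 2.34 × 330/46.1 = 16.8 m/s.
Bernoulli: P₁ + ½ρv₁² + ρg h₁ = P₂ + ½ρv₂² + ρg h₂, so P₂ = P₁ + ½ρ(v₁² − v₂²) − ρg(h₂ − h₁).
P₂ = 180000 + ½·724·(2.34² − 16.8²) − 724·9.8·(+7.39) = 180000 + (-99700) − (52400) = 27900 Pa.

P₂ ≈ 27.9 kPa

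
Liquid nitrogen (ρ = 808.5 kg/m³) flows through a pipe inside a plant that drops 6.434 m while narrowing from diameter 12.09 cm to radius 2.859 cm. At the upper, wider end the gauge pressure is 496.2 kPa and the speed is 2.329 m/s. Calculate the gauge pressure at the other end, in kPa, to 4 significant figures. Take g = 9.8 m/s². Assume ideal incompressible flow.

By continuity, v₂ = v₁·A₁/A₂ = 2.329·(114.8/25.68) = 10.41 m/s.
Energy conservation along the streamline gives P₂ = P₁ − ½ρ(v₂² − v₁²) − ρg(h₂ − h₁).
P₂ = 496200 + ½·808.5·(2.329² − 10.41²) − 808.5·9.8·(−6.434) = 496200 + (-41630) − (-50980) = 505500 Pa.

P₂ ≈ 505.5 kPa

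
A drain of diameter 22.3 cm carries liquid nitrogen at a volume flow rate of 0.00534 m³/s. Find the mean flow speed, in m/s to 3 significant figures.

v ≈ 0.137 m/s

Q = 0.00534 m³/s = 0.00534 m³/s.
v = Q/A = 0.00534 / 0.0391 = 0.137 m/s.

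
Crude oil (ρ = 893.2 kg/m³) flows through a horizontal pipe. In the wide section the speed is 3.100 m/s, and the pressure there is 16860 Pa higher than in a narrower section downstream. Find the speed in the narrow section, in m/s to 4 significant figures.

6.882 m/s

Along the level pipe P + ½ρv² is conserved, hence v₂² = v₁² + 2(P₁ − P₂)/ρ.
v₂ = √(3.100² + 2·16860/893.2) = √(9.610 + 37.75) = 6.882 m/s.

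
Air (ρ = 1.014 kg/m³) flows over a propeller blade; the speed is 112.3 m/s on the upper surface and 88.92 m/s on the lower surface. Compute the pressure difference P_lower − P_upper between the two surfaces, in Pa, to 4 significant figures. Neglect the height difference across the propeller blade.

2385 Pa

With negligible Δh, P + ½ρv² is constant, so P_low − P_up = ½ρ(v_up² − v_low²).
ΔP = ½·1.014·(112.3² − 88.92²) = 2385 Pa.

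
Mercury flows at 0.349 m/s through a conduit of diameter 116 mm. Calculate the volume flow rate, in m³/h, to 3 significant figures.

Q ≈ 13.3 m³/h

Q = A·v = 0.0106 m² × 0.349 m/s = 0.00369 m³/s.
Converting: 0.00369 m³/s × 3600 = 13.3 m³/h.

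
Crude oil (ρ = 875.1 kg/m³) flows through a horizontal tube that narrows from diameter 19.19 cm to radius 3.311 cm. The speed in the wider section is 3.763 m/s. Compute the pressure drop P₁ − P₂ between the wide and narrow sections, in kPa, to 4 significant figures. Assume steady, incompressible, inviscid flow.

Mass conservation (A₁v₁ = A₂v₂) gives v₂ = 3.763 × 289.2/34.44 = 31.60 m/s.
The pipe is horizontal, so Bernoulli reduces to P₁ + ½ρv₁² = P₂ + ½ρv₂².
P₁ − P₂ = ½·875.1·(31.60² − 3.763²) = ½·875.1·984.5 = 430800 Pa.

ΔP ≈ 430.8 kPa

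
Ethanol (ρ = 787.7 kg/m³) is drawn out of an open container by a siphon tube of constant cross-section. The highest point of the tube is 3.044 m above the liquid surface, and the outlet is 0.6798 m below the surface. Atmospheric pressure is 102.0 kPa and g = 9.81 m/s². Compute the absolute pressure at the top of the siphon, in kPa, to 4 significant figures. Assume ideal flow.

Bernoulli surface→outlet gives ½v² = g·h_out, so v = √(2·9.81·0.6798) = 3.652 m/s.
With constant cross-section the crest speed equals v; applying Bernoulli from the surface up to the crest, P_top = P_atm − ½ρv² − ρg·h_top.
P_top = 102000 − ½·787.7·3.652² − 787.7·9.81·3.044 = 73220 Pa.

P_top = 73.22 kPa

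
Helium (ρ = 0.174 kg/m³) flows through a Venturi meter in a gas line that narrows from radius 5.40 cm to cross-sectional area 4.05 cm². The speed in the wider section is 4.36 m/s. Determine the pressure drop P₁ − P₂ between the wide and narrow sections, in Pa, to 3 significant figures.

Mass conservation (A₁v₁ = A₂v₂) gives v₂ = 4.36 × 91.6/4.05 = 98.6 m/s.
With no height change, Bernoulli's equation is P₁ + ½ρv₁² = P₂ + ½ρv₂².
P₁ − P₂ = ½·0.174·(98.6² − 4.36²) = ½·0.174·9710 = 845 Pa.

ΔP = 845 Pa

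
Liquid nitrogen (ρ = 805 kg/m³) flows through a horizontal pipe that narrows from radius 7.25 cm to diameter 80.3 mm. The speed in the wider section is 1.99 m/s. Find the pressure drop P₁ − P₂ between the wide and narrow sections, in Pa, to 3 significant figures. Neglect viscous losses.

ΔP = 15400 Pa

By continuity, v₂ = v₁·A₁/A₂ = 1.99·(165/50.6) = 6.49 m/s.
Along the horizontal streamline, P + ½ρv² is constant.
P₁ − P₂ = ½·805·(6.49² − 1.99²) = ½·805·38.1 = 15400 Pa.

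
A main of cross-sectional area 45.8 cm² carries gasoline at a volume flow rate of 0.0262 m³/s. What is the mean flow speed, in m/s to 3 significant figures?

Q = 0.0262 m³/s = 0.0262 m³/s.
v = Q/A = 0.0262 / 0.00458 = 5.72 m/s.

v = 5.72 m/s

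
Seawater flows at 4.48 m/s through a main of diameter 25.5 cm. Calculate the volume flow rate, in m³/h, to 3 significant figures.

Q ≈ 824 m³/h

Q = A·v = 0.0511 m² × 4.48 m/s = 0.229 m³/s.
Converting: 0.229 m³/s × 3600 = 824 m³/h.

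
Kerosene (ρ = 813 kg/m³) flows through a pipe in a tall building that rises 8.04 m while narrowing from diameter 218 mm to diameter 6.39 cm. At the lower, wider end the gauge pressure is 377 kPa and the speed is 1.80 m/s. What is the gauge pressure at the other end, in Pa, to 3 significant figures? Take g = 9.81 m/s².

P₂ ≈ 136000 Pa

Mass conservation (A₁v₁ = A₂v₂) gives v₂ = 1.80 × 373/32.1 = 20.9 m/s.
Bernoulli: P₁ + ½ρv₁² + ρg h₁ = P₂ + ½ρv₂² + ρg h₂, so P₂ = P₁ + ½ρ(v₁² − v₂²) − ρg(h₂ − h₁).
P₂ = 377000 + ½·813·(1.80² − 20.9²) − 813·9.81·(+8.04) = 377000 + (-177000) − (64100) = 136000 Pa.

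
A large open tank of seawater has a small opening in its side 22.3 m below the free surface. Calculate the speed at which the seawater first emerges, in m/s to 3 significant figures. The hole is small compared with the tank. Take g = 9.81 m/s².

v = 20.9 m/s

The surface is effectively still and both ends are open, so ½v² = gh and v = √(2·9.81·22.3) = 20.9 m/s.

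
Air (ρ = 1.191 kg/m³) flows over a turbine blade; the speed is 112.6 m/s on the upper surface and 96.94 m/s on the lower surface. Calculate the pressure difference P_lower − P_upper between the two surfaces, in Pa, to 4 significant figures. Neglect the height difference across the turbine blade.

ΔP ≈ 1954 Pa

The pressure is lower where the speed is higher: ΔP = ½ρ(v_up² − v_low²).
ΔP = ½·1.191·(112.6² − 96.94²) = 1954 Pa.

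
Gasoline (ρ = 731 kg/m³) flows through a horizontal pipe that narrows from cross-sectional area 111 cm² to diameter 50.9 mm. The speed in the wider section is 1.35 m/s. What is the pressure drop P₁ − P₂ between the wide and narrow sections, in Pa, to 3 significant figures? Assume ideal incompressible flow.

Continuity gives A₁v₁ = A₂v₂, so v₂ = (111 cm²)/(20.3 cm²) × 1.35 m/s = 7.36 m/s.
Along the horizontal streamline, P + ½ρv² is constant.
P₁ − P₂ = ½·731·(7.36² − 1.35²) = ½·731·52.4 = 19200 Pa.

19200 Pa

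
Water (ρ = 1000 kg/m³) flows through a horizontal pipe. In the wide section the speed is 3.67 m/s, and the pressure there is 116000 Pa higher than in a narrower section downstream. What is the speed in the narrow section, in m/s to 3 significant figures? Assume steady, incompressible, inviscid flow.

v₂ ≈ 15.7 m/s

With h₁ = h₂, rearranging Bernoulli gives v₂ = √(v₁² + 2ΔP/ρ).
v₂ = √(3.67² + 2·116000/1000) = √(13.5 + 232) = 15.7 m/s.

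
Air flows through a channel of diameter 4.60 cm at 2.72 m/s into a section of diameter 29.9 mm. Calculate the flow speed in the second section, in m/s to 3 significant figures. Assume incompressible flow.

The volume flow rate is constant, so v₂ = (A₁/A₂)v₁ = (16.6/7.02)·2.72 = 6.44 m/s.

v₂ = 6.44 m/s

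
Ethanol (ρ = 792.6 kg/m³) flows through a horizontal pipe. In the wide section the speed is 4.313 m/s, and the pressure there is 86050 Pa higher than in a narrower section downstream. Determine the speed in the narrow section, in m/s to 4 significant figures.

With h₁ = h₂, rearranging Bernoulli gives v₂ = √(v₁² + 2ΔP/ρ).
v₂ = √(4.313² + 2·86050/792.6) = √(18.60 + 217.1) = 15.35 m/s.

v₂ ≈ 15.35 m/s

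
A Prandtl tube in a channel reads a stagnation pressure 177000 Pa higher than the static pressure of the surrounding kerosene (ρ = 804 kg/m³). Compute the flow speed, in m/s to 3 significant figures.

The dynamic pressure equals the rise in static pressure at the stagnation point: ΔP = ½ρv².
v = √(2ΔP/ρ) = √(2·177000/804) = 21.0 m/s.

21.0 m/s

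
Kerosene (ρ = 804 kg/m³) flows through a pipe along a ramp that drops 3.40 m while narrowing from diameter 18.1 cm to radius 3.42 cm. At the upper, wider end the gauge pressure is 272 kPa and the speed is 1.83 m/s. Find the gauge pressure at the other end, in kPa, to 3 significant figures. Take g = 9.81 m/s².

P₂ = 234 kPa

Mass conservation (A₁v₁ = A₂v₂) gives v₂ = 1.83 × 257/36.7 = 12.8 m/s.
Bernoulli: P₁ + ½ρv₁² + ρg h₁ = P₂ + ½ρv₂² + ρg h₂, so P₂ = P₁ + ½ρ(v₁² − v₂²) − ρg(h₂ − h₁).
P₂ = 272000 + ½·804·(1.83² − 12.8²) − 804·9.81·(−3.40) = 272000 + (-64700) − (-26800) = 234000 Pa.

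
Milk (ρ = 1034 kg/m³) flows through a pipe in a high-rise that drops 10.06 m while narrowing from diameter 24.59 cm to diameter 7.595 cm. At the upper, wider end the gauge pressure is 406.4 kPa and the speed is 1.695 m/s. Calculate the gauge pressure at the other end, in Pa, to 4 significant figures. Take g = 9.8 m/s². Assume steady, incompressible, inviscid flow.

P₂ ≈ 346600 Pa

The volume flow rate is constant, so v₂ = (A₁/A₂)v₁ = (474.9/45.30)·1.695 = 17.77 m/s.
Energy conservation along the streamline gives P₂ = P₁ − ½ρ(v₂² − v₁²) − ρg(h₂ − h₁).
P₂ = 406400 + ½·1034·(1.695² − 17.77²) − 1034·9.8·(−10.06) = 406400 + (-161700) − (-101900) = 346600 Pa.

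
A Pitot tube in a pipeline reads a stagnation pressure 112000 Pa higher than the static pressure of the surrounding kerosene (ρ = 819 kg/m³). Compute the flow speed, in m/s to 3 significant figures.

v ≈ 16.5 m/s

The dynamic pressure equals the rise in static pressure at the stagnation point: ΔP = ½ρv².
v = √(2ΔP/ρ) = √(2·112000/819) = 16.5 m/s.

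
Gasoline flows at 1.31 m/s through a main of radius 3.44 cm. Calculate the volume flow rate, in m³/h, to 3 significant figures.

17.5 m³/h

Q = A·v = 0.00372 m² × 1.31 m/s = 0.00487 m³/s.
Converting: 0.00487 m³/s × 3600 = 17.5 m³/h.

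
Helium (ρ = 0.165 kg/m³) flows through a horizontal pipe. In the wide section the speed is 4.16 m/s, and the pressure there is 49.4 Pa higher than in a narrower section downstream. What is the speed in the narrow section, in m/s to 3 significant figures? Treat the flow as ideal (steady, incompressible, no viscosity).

v₂ ≈ 24.8 m/s

With h₁ = h₂, rearranging Bernoulli gives v₂ = √(v₁² + 2ΔP/ρ).
v₂ = √(4.16² + 2·49.4/0.165) = √(17.3 + 599) = 24.8 m/s.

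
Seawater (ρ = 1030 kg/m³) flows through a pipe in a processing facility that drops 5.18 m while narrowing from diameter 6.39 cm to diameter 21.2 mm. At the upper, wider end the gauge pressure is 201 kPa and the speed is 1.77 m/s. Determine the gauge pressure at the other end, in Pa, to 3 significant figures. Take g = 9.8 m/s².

The volume flow rate is constant, so v₂ = (A₁/A₂)v₁ = (32.1/3.53)·1.77 = 16.1 m/s.
Bernoulli: P₁ + ½ρv₁² + ρg h₁ = P₂ + ½ρv₂² + ρg h₂, so P₂ = P₁ + ½ρ(v₁² − v₂²) − ρg(h₂ − h₁).
P₂ = 201000 + ½·1030·(1.77² − 16.1²) − 1030·9.8·(−5.18) = 201000 + (-132000) − (-52300) = 122000 Pa.

P₂ ≈ 122000 Pa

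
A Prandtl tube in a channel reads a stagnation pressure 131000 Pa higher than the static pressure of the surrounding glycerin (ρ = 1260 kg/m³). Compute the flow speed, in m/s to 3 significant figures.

v ≈ 14.4 m/s

Bernoulli between the free stream and the stagnation point: ½ρv² = P_stag − P_static.
v = √(2ΔP/ρ) = √(2·131000/1260) = 14.4 m/s.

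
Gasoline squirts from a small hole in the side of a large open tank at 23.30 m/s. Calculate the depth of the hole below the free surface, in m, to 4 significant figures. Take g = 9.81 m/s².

Inverting v = √(2gh) gives h = v² / 2g.
h = 23.30²/(2·9.81) = 542.9/19.62 = 27.67 m.

h ≈ 27.67 m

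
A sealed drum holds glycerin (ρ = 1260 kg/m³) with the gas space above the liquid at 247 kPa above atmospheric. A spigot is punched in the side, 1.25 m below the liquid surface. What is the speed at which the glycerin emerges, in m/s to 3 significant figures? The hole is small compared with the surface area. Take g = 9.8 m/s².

Take point 1 at the surface (v₁ ≈ 0) and point 2 at the hole (at atmospheric pressure). Bernoulli: P₁ + ρg h = P_atm + ½ρv₂².
With P₁ − P_atm = 247000 Pa, v₂ = √(2gh + 2ΔP/ρ) = √(2·9.8·1.25 + 2·247000/1260) = 20.4 m/s.

v = 20.4 m/s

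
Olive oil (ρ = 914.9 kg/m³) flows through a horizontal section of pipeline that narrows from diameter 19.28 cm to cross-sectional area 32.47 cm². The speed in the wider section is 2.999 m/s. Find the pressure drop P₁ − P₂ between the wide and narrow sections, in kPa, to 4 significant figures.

Continuity gives A₁v₁ = A₂v₂, so v₂ = (291.9 cm²)/(32.47 cm²) × 2.999 m/s = 26.96 m/s.
With no height change, Bernoulli's equation is P₁ + ½ρv₁² = P₂ + ½ρv₂².
P₁ − P₂ = ½·914.9·(26.96² − 2.999²) = ½·914.9·718.1 = 328500 Pa.

ΔP = 328.5 kPa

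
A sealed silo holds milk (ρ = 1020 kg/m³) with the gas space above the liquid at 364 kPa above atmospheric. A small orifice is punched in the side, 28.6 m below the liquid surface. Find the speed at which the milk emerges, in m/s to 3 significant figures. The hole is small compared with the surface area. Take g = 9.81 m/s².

Take point 1 at the surface (v₁ ≈ 0) and point 2 at the hole (at atmospheric pressure). Bernoulli: P₁ + ρg h = P_atm + ½ρv₂².
With P₁ − P_atm = 364000 Pa, v₂ = √(2gh + 2ΔP/ρ) = √(2·9.81·28.6 + 2·364000/1020) = 35.7 m/s.

35.7 m/s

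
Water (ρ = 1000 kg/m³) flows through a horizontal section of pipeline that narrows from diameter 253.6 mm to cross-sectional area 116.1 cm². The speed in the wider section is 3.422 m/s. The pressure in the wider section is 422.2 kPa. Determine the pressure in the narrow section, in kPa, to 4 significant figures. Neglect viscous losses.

P₂ ≈ 317.2 kPa

Mass conservation (A₁v₁ = A₂v₂) gives v₂ = 3.422 × 505.1/116.1 = 14.89 m/s.
With no height change, Bernoulli's equation is P₁ + ½ρv₁² = P₂ + ½ρv₂².
P₂ = P₁ − ½ρ(v₂² − v₁²) = 422200 − ½·1000·(14.89² − 3.422²) = 422200 − 105000 = 317200 Pa.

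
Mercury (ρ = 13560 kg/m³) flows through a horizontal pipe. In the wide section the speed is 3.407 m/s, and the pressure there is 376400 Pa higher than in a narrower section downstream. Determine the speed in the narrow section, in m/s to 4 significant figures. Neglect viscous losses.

Horizontal Bernoulli: P₁ + ½ρv₁² = P₂ + ½ρv₂², so v₂² = v₁² + 2(P₁ − P₂)/ρ.
v₂ = √(3.407² + 2·376400/13560) = √(11.61 + 55.52) = 8.193 m/s.

v₂ = 8.193 m/s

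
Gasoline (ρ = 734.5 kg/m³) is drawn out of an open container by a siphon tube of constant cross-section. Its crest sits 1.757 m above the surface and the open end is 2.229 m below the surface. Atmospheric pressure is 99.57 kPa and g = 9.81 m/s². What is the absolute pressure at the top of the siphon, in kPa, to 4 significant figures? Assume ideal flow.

The outlet speed comes from Torricelli: v = √(2g·2.229) = 6.613 m/s.
The bore is uniform, so the speed at the crest is the same v. Bernoulli surface→crest: P_atm = P_top + ½ρv² + ρg·h_top.
P_top = 99570 − ½·734.5·6.613² − 734.5·9.81·1.757 = 70850 Pa.

P_top = 70.85 kPa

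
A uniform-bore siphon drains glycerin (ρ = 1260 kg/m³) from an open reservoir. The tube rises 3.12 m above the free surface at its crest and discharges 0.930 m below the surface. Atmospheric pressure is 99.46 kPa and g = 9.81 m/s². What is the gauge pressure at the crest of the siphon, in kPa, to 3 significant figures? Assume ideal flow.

The outlet speed comes from Torricelli: v = √(2g·0.930) = 4.27 m/s.
Continuity keeps v the same throughout the tube; from surface to crest, P_atm + 0 = P_top + ½ρv² + ρg·h_top.
P_top = 99460 − ½·1260·4.27² − 1260·9.81·3.12 = 49400 Pa. So P_gauge = P_top − P_atm = -50100 Pa.

-50.1 kPa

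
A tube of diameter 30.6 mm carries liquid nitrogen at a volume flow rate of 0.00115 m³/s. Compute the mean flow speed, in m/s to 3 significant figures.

v ≈ 1.56 m/s

Q = 0.00115 m³/s = 0.00115 m³/s.
v = Q/A = 0.00115 / 0.000735 = 1.56 m/s.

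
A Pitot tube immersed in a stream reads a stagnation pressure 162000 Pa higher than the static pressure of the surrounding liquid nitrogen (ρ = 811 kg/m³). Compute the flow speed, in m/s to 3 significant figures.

v ≈ 20.0 m/s

Bernoulli between the free stream and the stagnation point: ½ρv² = P_stag − P_static.
v = √(2ΔP/ρ) = √(2·162000/811) = 20.0 m/s.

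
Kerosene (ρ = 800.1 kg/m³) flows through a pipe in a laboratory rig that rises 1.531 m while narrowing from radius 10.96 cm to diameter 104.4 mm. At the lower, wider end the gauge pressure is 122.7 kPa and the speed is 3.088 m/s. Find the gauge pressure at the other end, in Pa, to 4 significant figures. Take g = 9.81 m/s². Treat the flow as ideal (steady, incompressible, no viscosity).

P₂ = 40360 Pa

Mass conservation (A₁v₁ = A₂v₂) gives v₂ = 3.088 × 377.4/85.60 = 13.61 m/s.
Applying Bernoulli between the two ends and solving for P₂: P₂ = P₁ + ½ρ(v₁² − v₂²) − ρgΔh.
P₂ = 122700 + ½·800.1·(3.088² − 13.61²) − 800.1·9.81·(+1.531) = 122700 + (-70320) − (12020) = 40360 Pa.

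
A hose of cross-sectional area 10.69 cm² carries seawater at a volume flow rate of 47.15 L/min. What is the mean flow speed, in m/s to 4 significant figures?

Q = 47.15 L/min = 0.0007858 m³/s.
v = Q/A = 0.0007858 / 0.001069 = 0.7351 m/s.

v = 0.7351 m/s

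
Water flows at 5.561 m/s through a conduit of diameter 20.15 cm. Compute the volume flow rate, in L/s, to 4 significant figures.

Q = A·v = 0.03189 m² × 5.561 m/s = 0.1773 m³/s.
Converting: 0.1773 m³/s × 1000 = 177.3 L/s.

Q ≈ 177.3 L/s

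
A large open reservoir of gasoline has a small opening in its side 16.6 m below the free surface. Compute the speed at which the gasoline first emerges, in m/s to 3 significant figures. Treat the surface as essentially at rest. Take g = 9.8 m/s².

18.0 m/s

With the surface at rest and both surface and jet at atmospheric pressure, Bernoulli gives ρg h = ½ρv², so v = √(2gh) = √(2·9.8·16.6) = 18.0 m/s.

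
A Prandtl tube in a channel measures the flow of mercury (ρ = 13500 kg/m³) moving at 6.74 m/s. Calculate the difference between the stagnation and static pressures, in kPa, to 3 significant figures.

The dynamic pressure equals the rise in static pressure at the stagnation point: ΔP = ½ρv².
ΔP = ½·13500·6.74² = 307000 Pa.

ΔP = 307 kPa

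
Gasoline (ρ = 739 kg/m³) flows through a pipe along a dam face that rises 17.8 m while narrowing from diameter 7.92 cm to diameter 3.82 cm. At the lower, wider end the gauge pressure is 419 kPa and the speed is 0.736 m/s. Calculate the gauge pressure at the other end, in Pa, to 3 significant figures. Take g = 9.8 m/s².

By continuity, v₂ = v₁·A₁/A₂ = 0.736·(49.3/11.5) = 3.16 m/s.
Energy conservation along the streamline gives P₂ = P₁ − ½ρ(v₂² − v₁²) − ρg(h₂ − h₁).
P₂ = 419000 + ½·739·(0.736² − 3.16²) − 739·9.8·(+17.8) = 419000 + (-3500) − (129000) = 287000 Pa.

P₂ ≈ 287000 Pa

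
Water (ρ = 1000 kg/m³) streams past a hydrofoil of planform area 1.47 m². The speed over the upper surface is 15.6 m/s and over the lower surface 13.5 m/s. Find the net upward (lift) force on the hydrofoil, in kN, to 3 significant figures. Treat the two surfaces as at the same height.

With equal heights on the two surfaces, Bernoulli gives P_lower − P_upper = ½ρ(v_upper² − v_lower²).
ΔP = ½·1000·(15.6² − 13.5²) = 30600 Pa.
Lift = ΔP · A = 30600 × 1.47 = 44900 N.

F = 44.9 kN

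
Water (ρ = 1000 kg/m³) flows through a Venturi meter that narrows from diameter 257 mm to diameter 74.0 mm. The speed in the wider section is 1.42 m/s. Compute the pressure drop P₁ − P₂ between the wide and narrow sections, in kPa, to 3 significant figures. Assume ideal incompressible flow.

By continuity, v₂ = v₁·A₁/A₂ = 1.42·(519/43.0) = 17.1 m/s.
Along the horizontal streamline, P + ½ρv² is constant.
P₁ − P₂ = ½·1000·(17.1² − 1.42²) = ½·1000·291 = 146000 Pa.

ΔP ≈ 146 kPa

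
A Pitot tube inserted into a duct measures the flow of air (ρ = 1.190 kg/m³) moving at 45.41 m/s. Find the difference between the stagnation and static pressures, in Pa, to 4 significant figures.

The dynamic pressure equals the rise in static pressure at the stagnation point: ΔP = ½ρv².
ΔP = ½·1.190·45.41² = 1227 Pa.

1227 Pa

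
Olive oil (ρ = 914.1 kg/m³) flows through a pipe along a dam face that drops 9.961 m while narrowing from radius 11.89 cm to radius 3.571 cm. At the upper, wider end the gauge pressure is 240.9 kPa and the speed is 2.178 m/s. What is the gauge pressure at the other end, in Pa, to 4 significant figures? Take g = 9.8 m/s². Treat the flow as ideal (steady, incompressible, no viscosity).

By continuity, v₂ = v₁·A₁/A₂ = 2.178·(444.1/40.06) = 24.15 m/s.
Applying Bernoulli between the two ends and solving for P₂: P₂ = P₁ + ½ρ(v₁² − v₂²) − ρgΔh.
P₂ = 240900 + ½·914.1·(2.178² − 24.15²) − 914.1·9.8·(−9.961) = 240900 + (-264300) − (-89230) = 65830 Pa.

P₂ ≈ 65830 Pa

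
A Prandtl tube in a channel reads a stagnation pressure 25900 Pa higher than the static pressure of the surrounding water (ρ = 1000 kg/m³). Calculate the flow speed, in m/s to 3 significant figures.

v = 7.20 m/s

The dynamic pressure equals the rise in static pressure at the stagnation point: ΔP = ½ρv².
v = √(2ΔP/ρ) = √(2·25900/1000) = 7.20 m/s.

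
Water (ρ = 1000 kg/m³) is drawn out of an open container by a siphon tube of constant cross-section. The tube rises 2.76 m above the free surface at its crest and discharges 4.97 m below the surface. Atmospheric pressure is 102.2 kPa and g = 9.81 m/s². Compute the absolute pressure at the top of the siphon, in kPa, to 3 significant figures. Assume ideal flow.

The outlet speed comes from Torricelli: v = √(2g·4.97) = 9.87 m/s.
With constant cross-section the crest speed equals v; applying Bernoulli from the surface up to the crest, P_top = P_atm − ½ρv² − ρg·h_top.
P_top = 102200 − ½·1000·9.87² − 1000·9.81·2.76 = 26400 Pa.

P_top = 26.4 kPa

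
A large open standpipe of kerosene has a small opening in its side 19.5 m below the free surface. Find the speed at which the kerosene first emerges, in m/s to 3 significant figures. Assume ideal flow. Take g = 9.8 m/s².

v ≈ 19.5 m/s

Torricelli's result v = √(2gh) gives v = √(2·9.8·19.5) = 19.5 m/s.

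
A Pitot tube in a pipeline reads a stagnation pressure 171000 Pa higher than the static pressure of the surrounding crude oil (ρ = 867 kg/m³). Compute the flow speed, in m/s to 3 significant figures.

Bernoulli between the free stream and the stagnation point: ½ρv² = P_stag − P_static.
v = √(2ΔP/ρ) = √(2·171000/867) = 19.9 m/s.

v ≈ 19.9 m/s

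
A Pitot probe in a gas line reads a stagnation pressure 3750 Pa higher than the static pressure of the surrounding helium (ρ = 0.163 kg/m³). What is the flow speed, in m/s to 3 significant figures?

v ≈ 215 m/s

At the stagnation point the flow is brought to rest, so Bernoulli gives P_stag − P_static = ½ρv².
v = √(2ΔP/ρ) = √(2·3750/0.163) = 215 m/s.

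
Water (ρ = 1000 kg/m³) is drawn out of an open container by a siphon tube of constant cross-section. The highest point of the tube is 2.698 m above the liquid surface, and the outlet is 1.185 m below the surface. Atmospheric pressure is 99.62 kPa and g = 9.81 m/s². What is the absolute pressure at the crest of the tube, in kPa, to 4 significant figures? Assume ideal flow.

61.53 kPa

The outlet speed comes from Torricelli: v = √(2g·1.185) = 4.822 m/s.
The bore is uniform, so the speed at the crest is the same v. Bernoulli surface→crest: P_atm = P_top + ½ρv² + ρg·h_top.
P_top = 99620 − ½·1000·4.822² − 1000·9.81·2.698 = 61530 Pa.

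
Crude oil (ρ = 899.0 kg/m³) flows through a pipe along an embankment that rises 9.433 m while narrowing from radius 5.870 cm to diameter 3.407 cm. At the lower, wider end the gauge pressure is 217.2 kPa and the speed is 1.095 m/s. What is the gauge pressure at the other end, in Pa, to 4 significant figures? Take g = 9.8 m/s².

P₂ ≈ 58640 Pa

By continuity, v₂ = v₁·A₁/A₂ = 1.095·(108.2/9.117) = 13.00 m/s.
Applying Bernoulli between the two ends and solving for P₂: P₂ = P₁ + ½ρ(v₁² − v₂²) − ρgΔh.
P₂ = 217200 + ½·899.0·(1.095² − 13.00²) − 899.0·9.8·(+9.433) = 217200 + (-75450) − (83110) = 58640 Pa.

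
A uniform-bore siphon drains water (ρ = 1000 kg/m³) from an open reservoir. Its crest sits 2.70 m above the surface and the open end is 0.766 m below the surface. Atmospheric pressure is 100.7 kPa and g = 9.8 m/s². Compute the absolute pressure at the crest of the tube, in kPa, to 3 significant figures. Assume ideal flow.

The outlet speed comes from Torricelli: v = √(2g·0.766) = 3.87 m/s.
With constant cross-section the crest speed equals v; applying Bernoulli from the surface up to the crest, P_top = P_atm − ½ρv² − ρg·h_top.
P_top = 100700 − ½·1000·3.87² − 1000·9.8·2.70 = 66700 Pa.

P_top = 66.7 kPa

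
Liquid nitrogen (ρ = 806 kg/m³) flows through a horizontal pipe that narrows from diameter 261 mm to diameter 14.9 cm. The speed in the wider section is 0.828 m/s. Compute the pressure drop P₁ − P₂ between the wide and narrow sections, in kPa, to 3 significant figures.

Mass conservation (A₁v₁ = A₂v₂) gives v₂ = 0.828 × 535/174 = 2.54 m/s.
The pipe is horizontal, so Bernoulli reduces to P₁ + ½ρv₁² = P₂ + ½ρv₂².
P₁ − P₂ = ½·806·(2.54² − 0.828²) = ½·806·5.77 = 2320 Pa.

2.32 kPa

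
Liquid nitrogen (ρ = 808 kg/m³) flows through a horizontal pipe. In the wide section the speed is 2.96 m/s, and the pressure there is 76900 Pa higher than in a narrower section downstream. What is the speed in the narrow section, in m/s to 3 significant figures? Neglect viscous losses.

v₂ ≈ 14.1 m/s

With h₁ = h₂, rearranging Bernoulli gives v₂ = √(v₁² + 2ΔP/ρ).
v₂ = √(2.96² + 2·76900/808) = √(8.76 + 190) = 14.1 m/s.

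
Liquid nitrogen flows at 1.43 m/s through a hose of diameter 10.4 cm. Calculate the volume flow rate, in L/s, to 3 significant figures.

Q = A·v = 0.00849 m² × 1.43 m/s = 0.0121 m³/s.
Converting: 0.0121 m³/s × 1000 = 12.1 L/s.

Q ≈ 12.1 L/s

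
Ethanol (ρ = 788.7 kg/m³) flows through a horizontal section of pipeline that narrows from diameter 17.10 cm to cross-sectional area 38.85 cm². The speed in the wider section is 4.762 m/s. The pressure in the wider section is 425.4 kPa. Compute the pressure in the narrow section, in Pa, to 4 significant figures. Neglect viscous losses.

The volume flow rate is constant, so v₂ = (A₁/A₂)v₁ = (229.7/38.85)·4.762 = 28.15 m/s.
The pipe is horizontal, so Bernoulli reduces to P₁ + ½ρv₁² = P₂ + ½ρv₂².
P₂ = P₁ − ½ρ(v₂² − v₁²) = 425400 − ½·788.7·(28.15² − 4.762²) = 425400 − 303600 = 121800 Pa.

P₂ = 121800 Pa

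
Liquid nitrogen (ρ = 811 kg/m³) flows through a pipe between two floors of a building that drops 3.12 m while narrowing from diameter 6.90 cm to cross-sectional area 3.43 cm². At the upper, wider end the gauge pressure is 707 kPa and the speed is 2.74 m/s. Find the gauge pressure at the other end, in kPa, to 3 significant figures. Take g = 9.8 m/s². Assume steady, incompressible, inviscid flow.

The volume flow rate is constant, so v₂ = (A₁/A₂)v₁ = (37.4/3.43)·2.74 = 29.9 m/s.
Applying Bernoulli between the two ends and solving for P₂: P₂ = P₁ + ½ρ(v₁² − v₂²) − ρgΔh.
P₂ = 707000 + ½·811·(2.74² − 29.9²) − 811·9.8·(−3.12) = 707000 + (-359000) − (-24800) = 373000 Pa.

P₂ ≈ 373 kPa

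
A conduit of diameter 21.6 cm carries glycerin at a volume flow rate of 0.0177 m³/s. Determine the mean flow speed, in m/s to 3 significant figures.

0.483 m/s

Q = 0.0177 m³/s = 0.0177 m³/s.
v = Q/A = 0.0177 / 0.0366 = 0.483 m/s.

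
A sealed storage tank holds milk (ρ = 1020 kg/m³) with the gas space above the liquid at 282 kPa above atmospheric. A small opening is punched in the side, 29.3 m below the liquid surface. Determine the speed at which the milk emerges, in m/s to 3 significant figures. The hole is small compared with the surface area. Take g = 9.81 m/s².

v ≈ 33.6 m/s

Take point 1 at the surface (v₁ ≈ 0) and point 2 at the hole (at atmospheric pressure). Bernoulli: P₁ + ρg h = P_atm + ½ρv₂².
With P₁ − P_atm = 282000 Pa, v₂ = √(2gh + 2ΔP/ρ) = √(2·9.81·29.3 + 2·282000/1020) = 33.6 m/s.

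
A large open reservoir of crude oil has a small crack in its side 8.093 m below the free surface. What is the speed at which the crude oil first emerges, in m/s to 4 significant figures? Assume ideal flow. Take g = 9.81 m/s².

Bernoulli from surface to hole (P equal, v_surface ≈ 0): v = √(2gh) = √(2×9.81×8.093) = 12.60 m/s.

v ≈ 12.60 m/s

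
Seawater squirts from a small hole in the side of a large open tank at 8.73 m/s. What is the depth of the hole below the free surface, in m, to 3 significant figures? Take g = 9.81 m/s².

For a small hole in a large open tank, ½v² = gh, giving h = v²/(2g).
h = 8.73²/(2·9.81) = 76.2/19.62 = 3.88 m.

h ≈ 3.88 m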